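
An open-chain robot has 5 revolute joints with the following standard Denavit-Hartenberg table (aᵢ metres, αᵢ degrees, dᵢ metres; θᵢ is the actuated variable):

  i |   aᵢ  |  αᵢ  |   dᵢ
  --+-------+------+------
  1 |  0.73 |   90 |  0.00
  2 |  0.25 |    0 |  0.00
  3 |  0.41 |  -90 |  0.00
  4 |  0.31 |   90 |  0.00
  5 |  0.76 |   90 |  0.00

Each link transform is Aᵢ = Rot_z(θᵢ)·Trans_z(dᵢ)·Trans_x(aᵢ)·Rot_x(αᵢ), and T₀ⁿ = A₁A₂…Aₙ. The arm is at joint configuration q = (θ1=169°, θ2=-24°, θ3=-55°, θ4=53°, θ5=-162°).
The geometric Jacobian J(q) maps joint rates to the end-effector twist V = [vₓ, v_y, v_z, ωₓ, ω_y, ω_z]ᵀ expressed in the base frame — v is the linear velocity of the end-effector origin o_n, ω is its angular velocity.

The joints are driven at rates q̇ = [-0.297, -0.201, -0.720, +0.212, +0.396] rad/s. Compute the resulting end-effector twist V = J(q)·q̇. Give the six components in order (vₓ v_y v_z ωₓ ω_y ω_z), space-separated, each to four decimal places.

0.5912 0.0926 -0.0401 -0.3938 -0.6189 -0.5670

o_n = [-0.6818, 0.4684, -0.3051]
J₁: ẑ×o_n = [-0.4684, -0.6818, 0.0000], ω = ẑ
J2: z=[0.1908, 0.9816, 0.0000] o=[-0.7166, 0.1393, 0.0000] → [-0.2995, 0.0582, 0.0287, 0.1908, 0.9816, 0.0000]
J3: z=[0.1908, 0.9816, 0.0000] o=[-0.9408, 0.1829, -0.1017] → [-0.1997, 0.0388, -0.1997, 0.1908, 0.9816, 0.0000]
J4: z=[-0.9636, 0.1873, 0.1908] o=[-1.0176, 0.1978, -0.5042] → [-0.0143, 0.2559, -0.3236, -0.9636, 0.1873, 0.1908]
J5: z=[-0.0348, 0.6198, -0.7840] o=[-1.0998, -0.0384, -0.6873] → [0.6342, -0.3144, -0.2767, -0.0348, 0.6198, -0.7840]
V = J·q̇ = [0.5912, 0.0926, -0.0401, -0.3938, -0.6189, -0.5670]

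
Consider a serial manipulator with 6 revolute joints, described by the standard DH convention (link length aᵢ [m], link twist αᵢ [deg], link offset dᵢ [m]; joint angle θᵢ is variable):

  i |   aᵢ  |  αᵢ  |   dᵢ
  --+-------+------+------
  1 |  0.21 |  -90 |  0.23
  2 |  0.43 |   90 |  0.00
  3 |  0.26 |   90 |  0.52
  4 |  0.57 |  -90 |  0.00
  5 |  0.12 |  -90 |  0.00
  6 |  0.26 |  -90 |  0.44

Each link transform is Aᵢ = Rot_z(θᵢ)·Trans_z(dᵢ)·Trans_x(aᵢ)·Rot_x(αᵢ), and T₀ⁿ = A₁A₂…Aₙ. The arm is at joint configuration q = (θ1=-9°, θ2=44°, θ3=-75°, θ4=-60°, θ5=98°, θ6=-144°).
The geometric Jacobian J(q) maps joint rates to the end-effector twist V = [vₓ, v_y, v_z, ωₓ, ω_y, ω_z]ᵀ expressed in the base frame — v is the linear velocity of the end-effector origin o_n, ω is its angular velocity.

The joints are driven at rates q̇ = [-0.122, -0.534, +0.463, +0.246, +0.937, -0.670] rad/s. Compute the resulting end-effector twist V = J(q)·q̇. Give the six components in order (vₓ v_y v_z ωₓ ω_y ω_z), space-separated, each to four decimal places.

-0.4142 -0.1476 0.4011 0.0878 -1.7126 0.0317

o_n = [0.7406, -0.6123, 0.2862]
J₁: ẑ×o_n = [0.6123, 0.7406, -0.0000], ω = ẑ
J2: z=[0.1564, 0.9877, 0.0000] o=[0.2074, -0.0329, 0.2300] → [0.0555, -0.0088, -0.6173, 0.1564, 0.9877, 0.0000]
J3: z=[0.6861, -0.1087, 0.7193] o=[0.5129, -0.0812, -0.0687] → [0.3434, -0.0797, -0.3396, 0.6861, -0.1087, 0.7193]
J4: z=[-0.7268, -0.1469, 0.6710] o=[0.8782, -0.3934, 0.2586] → [0.1428, -0.0723, 0.1389, -0.7268, -0.1469, 0.6710]
J5: z=[0.3714, -0.9058, 0.2040] o=[0.5489, -0.6199, -0.1477] → [-0.3946, -0.1221, 0.1765, 0.3714, -0.9058, 0.2040]
J6: z=[0.4710, 0.3732, 0.7993] o=[0.6449, -0.5958, -0.2156] → [0.2004, -0.1598, -0.0435, 0.4710, 0.3732, 0.7993]
V = J·q̇ = [-0.4142, -0.1476, 0.4011, 0.0878, -1.7126, 0.0317]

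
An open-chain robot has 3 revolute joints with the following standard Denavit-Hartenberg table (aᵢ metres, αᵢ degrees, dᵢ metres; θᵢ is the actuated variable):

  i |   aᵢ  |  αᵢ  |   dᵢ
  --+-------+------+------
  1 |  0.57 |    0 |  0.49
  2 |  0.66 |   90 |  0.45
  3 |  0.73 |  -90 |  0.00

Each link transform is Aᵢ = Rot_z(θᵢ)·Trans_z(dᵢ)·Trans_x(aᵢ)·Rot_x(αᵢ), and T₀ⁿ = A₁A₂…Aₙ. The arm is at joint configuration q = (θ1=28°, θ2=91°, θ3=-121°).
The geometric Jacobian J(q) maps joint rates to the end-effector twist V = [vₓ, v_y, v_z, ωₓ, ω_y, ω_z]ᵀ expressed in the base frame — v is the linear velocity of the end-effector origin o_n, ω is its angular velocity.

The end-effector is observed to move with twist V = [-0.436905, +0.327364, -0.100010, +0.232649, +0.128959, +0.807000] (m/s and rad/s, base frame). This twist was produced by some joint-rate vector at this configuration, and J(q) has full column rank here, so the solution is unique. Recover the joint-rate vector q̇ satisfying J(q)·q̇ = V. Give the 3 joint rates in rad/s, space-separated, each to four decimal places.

0.5820 0.2250 0.2660

o_n = [0.3656, 0.5160, 0.3143]
J₁: ẑ×o_n = [-0.5160, 0.3656, 0.0000], ω = ẑ
J2: z=[0.0000, 0.0000, 1.0000] o=[0.5033, 0.2676, 0.4900] → [-0.2484, -0.1377, 0.0000, 0.0000, 0.0000, 1.0000]
J3: z=[0.8746, 0.4848, 0.0000] o=[0.1833, 0.8448, 0.9400] → [-0.3034, 0.5473, -0.3760, 0.8746, 0.4848, 0.0000]
q̇ = J⁺·V = [0.5820, 0.2250, 0.2660]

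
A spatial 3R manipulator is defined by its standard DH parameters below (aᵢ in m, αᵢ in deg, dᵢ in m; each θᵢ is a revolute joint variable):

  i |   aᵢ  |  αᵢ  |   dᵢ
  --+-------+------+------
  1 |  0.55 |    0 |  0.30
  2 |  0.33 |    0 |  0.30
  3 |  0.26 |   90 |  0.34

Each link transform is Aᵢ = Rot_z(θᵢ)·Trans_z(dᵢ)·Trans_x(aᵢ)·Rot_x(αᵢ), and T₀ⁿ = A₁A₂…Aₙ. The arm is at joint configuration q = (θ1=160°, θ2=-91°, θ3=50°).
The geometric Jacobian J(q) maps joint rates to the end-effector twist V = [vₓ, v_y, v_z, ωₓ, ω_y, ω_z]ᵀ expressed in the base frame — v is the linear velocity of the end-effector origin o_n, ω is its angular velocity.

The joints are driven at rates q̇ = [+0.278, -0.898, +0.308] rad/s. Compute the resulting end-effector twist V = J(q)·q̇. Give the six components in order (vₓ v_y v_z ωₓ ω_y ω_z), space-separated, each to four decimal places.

o_n = [-0.5246, 0.7236, 0.9400]
J₁: ẑ×o_n = [-0.7236, -0.5246, 0.0000], ω = ẑ
J2: z=[0.0000, 0.0000, 1.0000] o=[-0.5168, 0.1881, 0.3000] → [-0.5355, -0.0078, 0.0000, 0.0000, 0.0000, 1.0000]
J3: z=[0.0000, 0.0000, 1.0000] o=[-0.3986, 0.4962, 0.6000] → [-0.2274, -0.1261, 0.0000, 0.0000, 0.0000, 1.0000]
V = J·q̇ = [0.2097, -0.1777, 0.0000, 0.0000, 0.0000, -0.3120]

0.2097 -0.1777 0.0000 0.0000 0.0000 -0.3120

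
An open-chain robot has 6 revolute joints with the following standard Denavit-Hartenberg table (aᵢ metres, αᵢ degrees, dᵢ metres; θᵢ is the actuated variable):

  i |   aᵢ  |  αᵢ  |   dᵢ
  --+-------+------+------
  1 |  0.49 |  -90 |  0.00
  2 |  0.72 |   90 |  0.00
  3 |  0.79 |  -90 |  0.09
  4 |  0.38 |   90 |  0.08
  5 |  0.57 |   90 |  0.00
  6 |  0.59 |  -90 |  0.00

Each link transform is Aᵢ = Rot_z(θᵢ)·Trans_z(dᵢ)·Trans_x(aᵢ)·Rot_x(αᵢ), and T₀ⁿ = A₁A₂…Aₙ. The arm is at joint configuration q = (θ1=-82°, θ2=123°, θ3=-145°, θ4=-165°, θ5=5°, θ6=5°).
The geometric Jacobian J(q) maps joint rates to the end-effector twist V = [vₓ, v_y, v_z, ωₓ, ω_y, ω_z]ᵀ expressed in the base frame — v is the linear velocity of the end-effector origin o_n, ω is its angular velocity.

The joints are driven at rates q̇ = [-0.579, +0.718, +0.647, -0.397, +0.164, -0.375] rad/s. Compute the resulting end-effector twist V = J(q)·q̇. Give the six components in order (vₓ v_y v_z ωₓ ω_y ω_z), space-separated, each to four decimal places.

0.1092 1.2185 0.4811 0.7926 -0.2977 -0.8367

o_n = [0.2664, -0.0572, -1.4129]
J₁: ẑ×o_n = [0.0572, 0.2664, -0.0000], ω = ẑ
J2: z=[0.9903, 0.1392, 0.0000] o=[0.0682, -0.4852, 0.0000] → [-0.1966, 1.3992, 0.3963, 0.9903, 0.1392, 0.0000]
J3: z=[0.1167, -0.8305, -0.5446] o=[0.0136, -0.0969, -0.6038] → [0.6935, -0.0432, 0.2146, 0.1167, -0.8305, -0.5446]
J4: z=[-0.8547, 0.1953, -0.4810] o=[-0.3755, -0.5837, -0.1101] → [-0.0012, -1.4222, -0.5754, -0.8547, 0.1953, -0.4810]
J5: z=[0.0182, 0.9372, 0.3483] o=[-0.2467, -0.4583, -0.4543] → [-1.0381, 0.1962, -0.4736, 0.0182, 0.9372, 0.3483]
J6: z=[0.8966, -0.1694, 0.4091] o=[0.0054, -0.2846, -0.9351] → [-0.0121, 0.5352, 0.2481, 0.8966, -0.1694, 0.4091]
V = J·q̇ = [0.1092, 1.2185, 0.4811, 0.7926, -0.2977, -0.8367]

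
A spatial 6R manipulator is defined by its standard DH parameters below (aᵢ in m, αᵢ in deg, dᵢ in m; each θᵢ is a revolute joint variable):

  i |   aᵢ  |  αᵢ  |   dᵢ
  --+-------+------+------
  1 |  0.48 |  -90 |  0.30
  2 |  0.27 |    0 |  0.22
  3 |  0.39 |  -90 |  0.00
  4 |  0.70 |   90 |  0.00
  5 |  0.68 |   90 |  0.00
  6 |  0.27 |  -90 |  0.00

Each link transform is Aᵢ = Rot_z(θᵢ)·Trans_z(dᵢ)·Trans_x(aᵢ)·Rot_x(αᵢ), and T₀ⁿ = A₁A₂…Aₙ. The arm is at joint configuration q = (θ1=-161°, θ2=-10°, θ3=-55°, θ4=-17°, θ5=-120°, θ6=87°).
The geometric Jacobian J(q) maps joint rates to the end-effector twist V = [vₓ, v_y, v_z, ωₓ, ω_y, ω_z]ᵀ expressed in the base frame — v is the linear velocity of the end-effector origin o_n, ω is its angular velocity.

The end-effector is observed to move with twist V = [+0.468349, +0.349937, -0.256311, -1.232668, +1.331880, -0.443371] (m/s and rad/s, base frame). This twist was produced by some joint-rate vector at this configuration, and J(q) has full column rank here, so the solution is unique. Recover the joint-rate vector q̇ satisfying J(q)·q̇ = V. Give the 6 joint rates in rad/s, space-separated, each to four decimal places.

o_n = [-0.2602, -0.7041, 1.1888]
J₁: ẑ×o_n = [0.7041, -0.2602, 0.0000], ω = ẑ
J2: z=[0.3256, -0.9455, 0.0000] o=[-0.4538, -0.1563, 0.3000] → [-0.8404, -0.2894, 0.0048, 0.3256, -0.9455, 0.0000]
J3: z=[0.3256, -0.9455, 0.0000] o=[-0.6336, -0.4509, 0.3469] → [-0.7961, -0.2741, 0.2707, 0.3256, -0.9455, 0.0000]
J4: z=[-0.8569, -0.2951, -0.4226] o=[-0.7895, -0.5045, 0.7003] → [-0.2285, 0.1949, 0.3272, -0.8569, -0.2951, -0.4226]
J5: z=[0.4282, -0.8640, -0.2650] o=[-0.9903, -0.7901, 1.3070] → [0.1249, -0.1429, 0.6677, 0.4282, -0.8640, -0.2650]
J6: z=[-0.1800, 0.2058, -0.9619] o=[-0.3881, -0.4776, 1.2612] → [-0.2327, -0.1361, 0.0144, -0.1800, 0.2058, -0.9619]
q̇ = J⁺·V = [0.1770, -0.8430, -0.0010, 0.6480, -0.7070, 0.5550]

0.1770 -0.8430 -0.0010 0.6480 -0.7070 0.5550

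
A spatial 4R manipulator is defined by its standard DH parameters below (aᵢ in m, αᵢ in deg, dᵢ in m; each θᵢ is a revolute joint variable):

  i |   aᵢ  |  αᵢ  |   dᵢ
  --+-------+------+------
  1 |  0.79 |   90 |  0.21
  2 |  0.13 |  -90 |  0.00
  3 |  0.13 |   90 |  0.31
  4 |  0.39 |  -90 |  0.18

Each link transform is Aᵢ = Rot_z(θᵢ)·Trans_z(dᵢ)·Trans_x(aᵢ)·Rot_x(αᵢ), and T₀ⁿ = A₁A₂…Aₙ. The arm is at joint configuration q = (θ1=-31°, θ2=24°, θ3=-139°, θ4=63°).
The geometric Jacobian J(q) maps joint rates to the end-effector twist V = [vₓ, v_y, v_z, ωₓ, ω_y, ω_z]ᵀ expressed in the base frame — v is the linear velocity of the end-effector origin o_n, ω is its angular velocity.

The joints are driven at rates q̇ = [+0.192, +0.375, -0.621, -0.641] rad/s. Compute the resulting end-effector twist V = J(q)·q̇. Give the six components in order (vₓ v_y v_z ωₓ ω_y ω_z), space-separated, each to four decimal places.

-0.2091 0.2806 -0.3642 0.1035 -1.0641 -0.2043

o_n = [0.2420, -0.2219, 0.7212]
J₁: ẑ×o_n = [0.2219, 0.2420, -0.0000], ω = ẑ
J2: z=[-0.5150, -0.8572, 0.0000] o=[0.6772, -0.4069, 0.2100] → [-0.4382, 0.2633, -0.4683, -0.5150, -0.8572, 0.0000]
J3: z=[-0.3486, 0.2095, 0.9135] o=[0.7790, -0.4680, 0.2629] → [-0.1288, -0.3307, 0.0267, -0.3486, 0.2095, 0.9135]
J4: z=[-0.1250, 0.9556, -0.2668] o=[0.5501, -0.4300, 0.5062] → [0.2610, 0.1091, 0.2684, -0.1250, 0.9556, -0.2668]
V = J·q̇ = [-0.2091, 0.2806, -0.3642, 0.1035, -1.0641, -0.2043]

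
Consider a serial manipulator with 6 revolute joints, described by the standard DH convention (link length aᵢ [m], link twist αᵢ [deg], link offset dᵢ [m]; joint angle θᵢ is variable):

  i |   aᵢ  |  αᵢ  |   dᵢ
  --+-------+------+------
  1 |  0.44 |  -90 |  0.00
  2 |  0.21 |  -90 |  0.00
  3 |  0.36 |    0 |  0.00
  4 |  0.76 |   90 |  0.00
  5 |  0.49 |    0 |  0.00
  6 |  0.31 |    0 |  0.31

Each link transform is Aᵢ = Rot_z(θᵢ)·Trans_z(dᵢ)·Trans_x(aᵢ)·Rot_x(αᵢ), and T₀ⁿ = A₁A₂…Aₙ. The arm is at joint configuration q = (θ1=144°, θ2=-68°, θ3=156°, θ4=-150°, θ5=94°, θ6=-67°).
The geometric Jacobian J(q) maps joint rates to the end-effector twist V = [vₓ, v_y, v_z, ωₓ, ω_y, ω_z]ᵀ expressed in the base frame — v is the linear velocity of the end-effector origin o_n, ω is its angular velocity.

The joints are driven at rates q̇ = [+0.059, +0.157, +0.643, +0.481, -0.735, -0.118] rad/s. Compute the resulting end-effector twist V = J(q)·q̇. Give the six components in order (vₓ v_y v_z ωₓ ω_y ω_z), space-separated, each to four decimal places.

o_n = [-1.1376, 0.7559, 0.6080]
J₁: ẑ×o_n = [-0.7559, -1.1376, 0.0000], ω = ẑ
J2: z=[-0.5878, -0.8090, 0.0000] o=[-0.3560, 0.2586, 0.0000] → [-0.4919, 0.3574, -0.9246, -0.5878, -0.8090, 0.0000]
J3: z=[-0.7501, 0.5450, -0.3746] o=[-0.4196, 0.3049, 0.1947] → [0.3942, 0.5789, 0.0530, -0.7501, 0.5450, -0.3746]
J4: z=[-0.7501, 0.5450, -0.3746] o=[-0.2339, 0.3509, -0.1102] → [0.5431, 0.8773, 0.1887, -0.7501, 0.5450, -0.3746]
J5: z=[-0.6162, -0.7816, 0.0969] o=[-0.4162, 0.5816, 0.5906] → [-0.0305, -0.0592, -0.6712, -0.6162, -0.7816, 0.0969]
J6: z=[-0.6162, -0.7816, 0.0969] o=[-0.7747, 0.8376, 0.3760] → [-0.1734, 0.1078, -0.2332, -0.6162, -0.7816, 0.0969]
V = J·q̇ = [0.4357, 0.8140, 0.5005, -0.4097, 1.1522, -0.4447]

0.4357 0.8140 0.5005 -0.4097 1.1522 -0.4447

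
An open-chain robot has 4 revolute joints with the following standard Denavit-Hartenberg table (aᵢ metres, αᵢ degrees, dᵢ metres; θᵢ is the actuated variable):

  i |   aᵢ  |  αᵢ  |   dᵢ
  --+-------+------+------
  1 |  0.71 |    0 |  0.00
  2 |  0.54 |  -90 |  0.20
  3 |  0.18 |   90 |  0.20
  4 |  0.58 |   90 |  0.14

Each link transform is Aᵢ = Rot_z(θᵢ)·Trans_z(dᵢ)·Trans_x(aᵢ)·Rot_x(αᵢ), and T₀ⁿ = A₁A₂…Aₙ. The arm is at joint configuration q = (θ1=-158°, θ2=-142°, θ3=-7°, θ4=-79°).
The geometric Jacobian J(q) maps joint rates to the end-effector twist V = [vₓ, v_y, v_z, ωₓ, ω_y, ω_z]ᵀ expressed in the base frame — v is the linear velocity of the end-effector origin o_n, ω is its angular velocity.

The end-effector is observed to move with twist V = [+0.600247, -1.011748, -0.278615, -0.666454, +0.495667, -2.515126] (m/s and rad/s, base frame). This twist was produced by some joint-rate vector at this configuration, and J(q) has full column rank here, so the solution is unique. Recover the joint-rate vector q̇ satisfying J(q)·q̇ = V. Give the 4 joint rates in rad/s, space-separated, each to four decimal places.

o_n = [0.0673, 0.2521, 0.3744]
J₁: ẑ×o_n = [-0.2521, 0.0673, 0.0000], ω = ẑ
J2: z=[0.0000, 0.0000, 1.0000] o=[-0.6583, -0.2660, 0.0000] → [-0.5181, 0.7256, 0.0000, 0.0000, 0.0000, 1.0000]
J3: z=[-0.8660, 0.5000, 0.0000] o=[-0.3883, 0.2017, 0.2000] → [0.0872, 0.1510, -0.2714, -0.8660, 0.5000, 0.0000]
J4: z=[-0.0609, -0.1055, 0.9925] o=[-0.4722, 0.4564, 0.2219] → [0.1867, 0.5447, 0.0694, -0.0609, -0.1055, 0.9925]
q̇ = J⁺·V = [-0.8360, -0.8970, 0.8250, -0.7880]

-0.8360 -0.8970 0.8250 -0.7880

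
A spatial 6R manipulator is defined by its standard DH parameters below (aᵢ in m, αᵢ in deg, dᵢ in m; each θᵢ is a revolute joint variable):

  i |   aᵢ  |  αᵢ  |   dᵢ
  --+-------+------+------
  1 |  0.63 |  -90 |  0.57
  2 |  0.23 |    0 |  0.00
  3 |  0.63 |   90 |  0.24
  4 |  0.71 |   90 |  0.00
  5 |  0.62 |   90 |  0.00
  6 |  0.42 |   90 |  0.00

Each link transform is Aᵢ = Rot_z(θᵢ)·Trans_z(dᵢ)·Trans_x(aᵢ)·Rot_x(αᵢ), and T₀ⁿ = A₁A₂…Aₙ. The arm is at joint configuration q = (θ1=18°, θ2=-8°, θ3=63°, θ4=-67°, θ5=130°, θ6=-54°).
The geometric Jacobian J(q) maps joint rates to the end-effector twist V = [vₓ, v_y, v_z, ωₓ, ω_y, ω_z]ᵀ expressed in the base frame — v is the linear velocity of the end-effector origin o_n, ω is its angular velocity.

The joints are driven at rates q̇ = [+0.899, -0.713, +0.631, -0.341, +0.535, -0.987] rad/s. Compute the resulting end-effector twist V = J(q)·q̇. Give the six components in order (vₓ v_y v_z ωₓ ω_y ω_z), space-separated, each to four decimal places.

o_n = [1.8082, 0.8316, 0.1617]
J₁: ẑ×o_n = [-0.8316, 1.8082, 0.0000], ω = ẑ
J2: z=[-0.3090, 0.9511, 0.0000] o=[0.5992, 0.1947, 0.5700] → [-0.3883, -0.1262, -1.3467, -0.3090, 0.9511, 0.0000]
J3: z=[-0.3090, 0.9511, 0.0000] o=[0.8158, 0.2651, 0.6020] → [-0.4187, -0.1361, -1.1190, -0.3090, 0.9511, 0.0000]
J4: z=[0.7791, 0.2531, 0.5736] o=[1.0853, 0.6050, 0.0859] → [-0.1108, 0.3556, -0.0065, 0.7791, 0.2531, 0.5736]
J5: z=[-0.3814, -0.5348, 0.7540] o=[1.4386, 0.0326, -0.1413] → [-0.7645, 0.3943, -0.1071, -0.3814, -0.5348, 0.7540]
J6: z=[0.8820, -0.4549, 0.1235] o=[1.6103, 0.4741, 0.2587] → [-0.0001, 0.1100, 0.4054, 0.8820, -0.4549, 0.1235]
V = J·q̇ = [-1.1062, 1.6109, -0.2010, -1.3149, -0.0014, 0.9849]

-1.1062 1.6109 -0.2010 -1.3149 -0.0014 0.9849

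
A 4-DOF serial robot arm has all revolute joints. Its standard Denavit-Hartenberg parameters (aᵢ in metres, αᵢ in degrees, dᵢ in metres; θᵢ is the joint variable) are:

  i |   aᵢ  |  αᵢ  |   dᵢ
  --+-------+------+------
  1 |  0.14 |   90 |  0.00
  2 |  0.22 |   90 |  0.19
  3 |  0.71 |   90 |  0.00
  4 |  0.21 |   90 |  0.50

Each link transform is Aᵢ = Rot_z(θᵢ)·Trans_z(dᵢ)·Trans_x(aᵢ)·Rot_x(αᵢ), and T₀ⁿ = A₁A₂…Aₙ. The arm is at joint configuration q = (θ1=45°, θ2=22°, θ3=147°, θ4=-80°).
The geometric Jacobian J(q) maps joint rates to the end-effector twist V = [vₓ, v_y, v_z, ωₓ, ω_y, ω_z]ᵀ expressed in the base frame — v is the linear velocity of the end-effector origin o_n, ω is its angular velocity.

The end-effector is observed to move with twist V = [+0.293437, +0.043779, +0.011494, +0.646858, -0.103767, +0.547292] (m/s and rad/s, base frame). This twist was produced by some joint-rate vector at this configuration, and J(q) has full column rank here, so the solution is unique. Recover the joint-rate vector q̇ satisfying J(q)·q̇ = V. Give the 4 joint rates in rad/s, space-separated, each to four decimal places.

o_n = [0.6749, -0.7618, 0.1417]
J₁: ẑ×o_n = [0.7618, 0.6749, -0.0000], ω = ẑ
J2: z=[0.7071, -0.7071, 0.0000] o=[0.0990, 0.0990, 0.0000] → [-0.1002, -0.1002, -0.2015, 0.7071, -0.7071, 0.0000]
J3: z=[0.2649, 0.2649, -0.9272] o=[0.3776, 0.1089, 0.0824] → [-0.7916, -0.2914, -0.3094, 0.2649, 0.2649, -0.9272]
J4: z=[0.9501, -0.2360, 0.2040] o=[0.2606, -0.5549, -0.1406] → [-0.0244, -0.1837, -0.0988, 0.9501, -0.2360, 0.2040]
q̇ = J⁺·V = [0.1980, -0.2190, -0.1800, 0.8940]

0.1980 -0.2190 -0.1800 0.8940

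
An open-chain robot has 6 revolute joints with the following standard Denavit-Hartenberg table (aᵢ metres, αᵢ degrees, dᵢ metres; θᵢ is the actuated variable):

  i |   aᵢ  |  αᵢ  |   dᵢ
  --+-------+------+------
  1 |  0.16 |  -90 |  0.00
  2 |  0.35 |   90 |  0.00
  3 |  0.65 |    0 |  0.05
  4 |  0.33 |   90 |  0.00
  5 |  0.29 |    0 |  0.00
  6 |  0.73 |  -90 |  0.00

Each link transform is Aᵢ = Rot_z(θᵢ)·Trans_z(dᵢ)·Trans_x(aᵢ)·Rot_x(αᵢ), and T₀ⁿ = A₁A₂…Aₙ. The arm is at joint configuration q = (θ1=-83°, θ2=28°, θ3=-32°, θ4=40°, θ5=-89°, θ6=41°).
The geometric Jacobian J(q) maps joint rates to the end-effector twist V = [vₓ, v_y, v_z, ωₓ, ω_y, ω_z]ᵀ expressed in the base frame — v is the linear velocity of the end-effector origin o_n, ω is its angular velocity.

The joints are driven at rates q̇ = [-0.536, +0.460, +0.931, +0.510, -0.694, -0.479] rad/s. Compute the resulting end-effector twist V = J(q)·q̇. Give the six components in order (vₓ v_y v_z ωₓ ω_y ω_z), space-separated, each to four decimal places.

o_n = [-0.0687, -1.3267, -1.4968]
J₁: ẑ×o_n = [1.3267, -0.0687, 0.0000], ω = ẑ
J2: z=[0.9925, 0.1219, 0.0000] o=[0.0195, -0.1588, 0.0000] → [-0.1824, 1.4857, -1.1485, 0.9925, 0.1219, 0.0000]
J3: z=[0.0572, -0.4660, 0.8829] o=[0.0572, -0.4655, -0.1643] → [1.3813, -0.0349, -0.1079, 0.0572, -0.4660, 0.8829]
J4: z=[0.0572, -0.4660, 0.8829] o=[-0.2225, -1.0139, -0.3790] → [0.7971, 0.1998, 0.0538, 0.0572, -0.4660, 0.8829]
J5: z=[-0.9679, -0.2426, -0.0653] o=[-0.1418, -1.2947, -0.5324] → [0.2319, -0.9383, 0.0487, -0.9679, -0.2426, -0.0653]
J6: z=[-0.9679, -0.2426, -0.0653] o=[-0.1571, -1.1639, -0.7907] → [0.1607, -0.6892, 0.1791, -0.9679, -0.2426, -0.0653]
V = J·q̇ = [0.6595, 1.7710, -0.7209, 1.6744, -0.3308, 0.8130]

0.6595 1.7710 -0.7209 1.6744 -0.3308 0.8130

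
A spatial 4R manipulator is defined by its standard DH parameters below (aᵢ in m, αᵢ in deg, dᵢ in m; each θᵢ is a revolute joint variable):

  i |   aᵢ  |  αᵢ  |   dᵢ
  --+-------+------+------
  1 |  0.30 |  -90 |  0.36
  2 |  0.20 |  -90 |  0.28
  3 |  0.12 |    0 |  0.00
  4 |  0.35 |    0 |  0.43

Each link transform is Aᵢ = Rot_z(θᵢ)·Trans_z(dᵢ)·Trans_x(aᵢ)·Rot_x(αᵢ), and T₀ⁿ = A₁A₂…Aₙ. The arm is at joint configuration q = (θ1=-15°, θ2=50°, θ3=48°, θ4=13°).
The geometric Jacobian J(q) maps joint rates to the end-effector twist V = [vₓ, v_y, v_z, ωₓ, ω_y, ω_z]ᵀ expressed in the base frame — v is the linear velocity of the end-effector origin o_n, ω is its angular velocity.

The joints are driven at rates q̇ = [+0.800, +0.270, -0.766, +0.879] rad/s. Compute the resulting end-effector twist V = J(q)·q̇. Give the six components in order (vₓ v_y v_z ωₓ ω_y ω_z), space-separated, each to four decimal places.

0.0128 0.2556 -0.0150 -0.0137 0.2832 0.7274

o_n = [0.2211, -0.1786, -0.2611]
J₁: ẑ×o_n = [0.1786, 0.2211, -0.0000], ω = ẑ
J2: z=[0.2588, 0.9659, 0.0000] o=[0.2898, -0.0776, 0.3600] → [-0.5999, 0.1608, 0.0402, 0.2588, 0.9659, 0.0000]
J3: z=[-0.7399, 0.1983, -0.6428] o=[0.4864, 0.1595, 0.2068] → [-0.3101, -0.1757, 0.3028, -0.7399, 0.1983, -0.6428]
J4: z=[-0.7399, 0.1983, -0.6428] o=[0.5132, 0.0600, 0.1453] → [-0.2340, -0.1130, 0.2345, -0.7399, 0.1983, -0.6428]
V = J·q̇ = [0.0128, 0.2556, -0.0150, -0.0137, 0.2832, 0.7274]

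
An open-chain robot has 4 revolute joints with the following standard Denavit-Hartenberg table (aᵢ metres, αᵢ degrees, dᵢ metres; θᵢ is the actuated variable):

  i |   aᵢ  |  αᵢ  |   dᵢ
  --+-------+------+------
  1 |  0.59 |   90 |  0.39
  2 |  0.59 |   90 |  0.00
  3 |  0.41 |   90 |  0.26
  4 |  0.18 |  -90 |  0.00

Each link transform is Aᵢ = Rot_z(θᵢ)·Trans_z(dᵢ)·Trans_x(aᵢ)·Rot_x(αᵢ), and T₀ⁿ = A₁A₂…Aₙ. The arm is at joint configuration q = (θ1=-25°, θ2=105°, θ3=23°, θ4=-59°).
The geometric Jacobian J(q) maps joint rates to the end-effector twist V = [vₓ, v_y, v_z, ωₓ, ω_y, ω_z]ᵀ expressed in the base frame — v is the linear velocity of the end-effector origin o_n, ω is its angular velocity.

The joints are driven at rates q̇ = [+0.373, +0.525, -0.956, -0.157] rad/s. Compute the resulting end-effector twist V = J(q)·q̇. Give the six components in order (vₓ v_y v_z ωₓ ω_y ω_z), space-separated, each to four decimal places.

-0.2249 0.7761 0.0666 -1.1055 -0.2232 0.0663

o_n = [0.2973, -0.3554, 1.4342]
J₁: ẑ×o_n = [0.3554, 0.2973, -0.0000], ω = ẑ
J2: z=[-0.4226, -0.9063, 0.0000] o=[0.5347, -0.2493, 0.3900] → [-0.9464, 0.4413, -0.1704, -0.4226, -0.9063, 0.0000]
J3: z=[0.8754, -0.4082, 0.2588] o=[0.3963, -0.1848, 0.9599] → [-0.1495, -0.4409, -0.1897, 0.8754, -0.4082, 0.2588]
J4: z=[0.2974, 0.8770, 0.3774] o=[0.4677, -0.3949, 1.3917] → [0.0224, -0.0769, 0.1612, 0.2974, 0.8770, 0.3774]
V = J·q̇ = [-0.2249, 0.7761, 0.0666, -1.1055, -0.2232, 0.0663]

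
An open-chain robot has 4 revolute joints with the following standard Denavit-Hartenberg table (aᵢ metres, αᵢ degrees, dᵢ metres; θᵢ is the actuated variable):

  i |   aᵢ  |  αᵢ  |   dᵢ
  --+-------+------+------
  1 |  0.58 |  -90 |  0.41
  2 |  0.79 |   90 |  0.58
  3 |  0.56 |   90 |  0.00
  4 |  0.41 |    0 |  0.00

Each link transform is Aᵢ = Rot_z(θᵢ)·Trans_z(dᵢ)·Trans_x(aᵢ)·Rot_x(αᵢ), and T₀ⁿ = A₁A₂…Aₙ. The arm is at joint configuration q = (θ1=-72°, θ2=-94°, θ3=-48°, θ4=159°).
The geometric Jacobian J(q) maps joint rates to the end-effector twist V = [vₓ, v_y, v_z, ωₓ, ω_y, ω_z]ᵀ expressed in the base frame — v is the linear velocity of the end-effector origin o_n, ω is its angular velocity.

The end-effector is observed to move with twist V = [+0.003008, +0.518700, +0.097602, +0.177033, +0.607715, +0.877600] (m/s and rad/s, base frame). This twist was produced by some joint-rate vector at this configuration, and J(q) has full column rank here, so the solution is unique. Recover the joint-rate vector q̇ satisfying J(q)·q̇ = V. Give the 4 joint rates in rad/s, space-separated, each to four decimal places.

0.4620 -0.0500 0.4930 -0.6070

o_n = [0.5407, -0.2134, 1.3061]
J₁: ẑ×o_n = [0.2134, 0.5407, -0.0000], ω = ẑ
J2: z=[0.9511, 0.3090, 0.0000] o=[0.1792, -0.5516, 0.4100] → [0.2769, -0.8523, 0.2100, 0.9511, 0.3090, 0.0000]
J3: z=[-0.3083, 0.9487, -0.0698] o=[0.7138, -0.3200, 1.1981] → [0.1099, 0.0454, 0.1314, -0.3083, 0.9487, -0.0698]
J4: z=[-0.6204, -0.2561, -0.7413] o=[0.3099, -0.4237, 1.5719] → [0.2240, -0.3359, -0.0714, -0.6204, -0.2561, -0.7413]
q̇ = J⁺·V = [0.4620, -0.0500, 0.4930, -0.6070]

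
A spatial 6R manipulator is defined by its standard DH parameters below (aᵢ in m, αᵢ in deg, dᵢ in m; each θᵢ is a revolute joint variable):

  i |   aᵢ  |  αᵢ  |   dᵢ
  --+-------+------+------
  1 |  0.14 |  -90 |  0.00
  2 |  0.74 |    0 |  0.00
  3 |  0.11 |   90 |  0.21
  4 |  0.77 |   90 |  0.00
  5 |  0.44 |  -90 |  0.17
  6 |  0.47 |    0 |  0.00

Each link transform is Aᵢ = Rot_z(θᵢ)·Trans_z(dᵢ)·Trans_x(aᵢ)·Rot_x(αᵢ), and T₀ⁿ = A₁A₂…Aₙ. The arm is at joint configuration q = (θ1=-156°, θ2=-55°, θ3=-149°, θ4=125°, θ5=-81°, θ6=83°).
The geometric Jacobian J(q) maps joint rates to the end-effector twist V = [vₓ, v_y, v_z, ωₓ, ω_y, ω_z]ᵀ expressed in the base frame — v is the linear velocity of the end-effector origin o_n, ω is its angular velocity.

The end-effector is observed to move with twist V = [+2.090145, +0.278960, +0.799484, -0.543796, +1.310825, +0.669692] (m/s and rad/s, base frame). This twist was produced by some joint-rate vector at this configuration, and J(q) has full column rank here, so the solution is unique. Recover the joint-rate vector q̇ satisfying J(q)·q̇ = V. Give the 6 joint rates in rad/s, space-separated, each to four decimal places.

o_n = [-0.5512, -1.0493, 1.3067]
J₁: ẑ×o_n = [1.0493, -0.5512, 0.0000], ω = ẑ
J2: z=[0.4067, -0.9135, 0.0000] o=[-0.1279, -0.0569, 0.0000] → [-1.1937, -0.5315, -0.7903, 0.4067, -0.9135, 0.0000]
J3: z=[0.4067, -0.9135, 0.0000] o=[-0.5156, -0.2296, 0.6062] → [-0.6400, -0.2849, -0.3658, 0.4067, -0.9135, 0.0000]
J4: z=[-0.3716, -0.1654, -0.9135] o=[-0.3384, -0.3806, 0.5614] → [-0.7342, 0.4713, 0.2133, -0.3716, -0.1654, -0.9135]
J5: z=[0.9169, -0.2196, -0.3332] o=[-0.4505, -1.1209, 0.7411] → [-0.1004, -0.4851, 0.0435, 0.9169, -0.2196, -0.3332]
J6: z=[-0.2018, -0.9755, 0.0875] o=[-0.1431, -1.1525, 1.0975] → [-0.2131, 0.0065, -0.4189, -0.2018, -0.9755, 0.0875]
q̇ = J⁺·V = [0.4120, -0.8290, -0.8000, -0.2840, 0.0620, 0.2160]

0.4120 -0.8290 -0.8000 -0.2840 0.0620 0.2160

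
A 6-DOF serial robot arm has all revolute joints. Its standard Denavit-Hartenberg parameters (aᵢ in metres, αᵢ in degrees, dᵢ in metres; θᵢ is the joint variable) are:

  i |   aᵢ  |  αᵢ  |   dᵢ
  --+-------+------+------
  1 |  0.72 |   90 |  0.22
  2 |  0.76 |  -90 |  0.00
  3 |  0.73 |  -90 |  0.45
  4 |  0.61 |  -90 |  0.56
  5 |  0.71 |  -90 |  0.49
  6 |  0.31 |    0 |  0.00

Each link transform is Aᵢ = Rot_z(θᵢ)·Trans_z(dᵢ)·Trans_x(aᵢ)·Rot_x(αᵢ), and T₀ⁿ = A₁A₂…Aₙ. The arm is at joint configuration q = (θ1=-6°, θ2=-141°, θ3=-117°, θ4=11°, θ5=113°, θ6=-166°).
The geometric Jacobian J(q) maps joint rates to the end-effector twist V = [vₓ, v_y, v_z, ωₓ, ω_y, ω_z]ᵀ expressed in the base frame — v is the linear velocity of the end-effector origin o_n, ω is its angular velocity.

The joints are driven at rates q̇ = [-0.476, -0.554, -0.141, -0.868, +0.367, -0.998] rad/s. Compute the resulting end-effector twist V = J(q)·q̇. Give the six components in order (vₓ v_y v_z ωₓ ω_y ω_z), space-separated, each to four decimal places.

-0.0395 -0.5858 -0.0499 0.7748 0.3047 0.9928

o_n = [0.1487, -1.0526, 0.0910]
J₁: ẑ×o_n = [1.0526, 0.1487, -0.0000], ω = ẑ
J2: z=[-0.1045, -0.9945, 0.0000] o=[0.7161, -0.0753, 0.2200] → [0.1283, -0.0135, -0.4620, -0.1045, -0.9945, 0.0000]
J3: z=[0.6259, -0.0658, -0.7771] o=[0.1287, -0.0135, -0.2583] → [-0.8305, -0.2342, -0.6490, 0.6259, -0.0658, -0.7771]
J4: z=[-0.7361, -0.3791, -0.5607] o=[0.5985, -0.7169, -0.3994] → [-0.3742, 0.6132, 0.0766, -0.7361, -0.3791, -0.5607]
J5: z=[-0.6636, 0.2407, 0.7084] o=[0.2677, -1.4743, -0.4519] → [-0.1680, 0.2759, -0.2512, -0.6636, 0.2407, 0.7084]
J6: z=[-0.4106, 0.6743, -0.6138] o=[0.3866, -0.8607, 0.1427] → [-0.1527, 0.1248, 0.2392, -0.4106, 0.6743, -0.6138]
V = J·q̇ = [-0.0395, -0.5858, -0.0499, 0.7748, 0.3047, 0.9928]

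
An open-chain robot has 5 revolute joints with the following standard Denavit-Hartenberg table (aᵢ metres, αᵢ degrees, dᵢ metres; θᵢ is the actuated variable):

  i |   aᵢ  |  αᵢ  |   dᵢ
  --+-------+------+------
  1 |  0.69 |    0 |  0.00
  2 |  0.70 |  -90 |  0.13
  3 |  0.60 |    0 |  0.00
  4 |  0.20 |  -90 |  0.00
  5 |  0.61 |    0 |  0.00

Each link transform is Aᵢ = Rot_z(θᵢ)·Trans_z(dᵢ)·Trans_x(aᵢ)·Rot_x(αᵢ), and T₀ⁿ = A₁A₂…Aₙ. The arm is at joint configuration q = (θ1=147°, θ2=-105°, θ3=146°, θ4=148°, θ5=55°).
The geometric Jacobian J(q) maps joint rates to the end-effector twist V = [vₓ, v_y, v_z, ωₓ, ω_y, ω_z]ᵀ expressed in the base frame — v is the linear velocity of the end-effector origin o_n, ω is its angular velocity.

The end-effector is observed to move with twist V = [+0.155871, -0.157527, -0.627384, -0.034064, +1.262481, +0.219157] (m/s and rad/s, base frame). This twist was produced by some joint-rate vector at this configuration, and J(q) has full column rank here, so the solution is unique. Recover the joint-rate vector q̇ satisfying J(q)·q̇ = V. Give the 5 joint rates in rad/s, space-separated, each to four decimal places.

0.8760 -0.2920 -0.0060 0.9670 0.8970

o_n = [0.0724, 0.2897, 0.2968]
J₁: ẑ×o_n = [-0.2897, 0.0724, 0.0000], ω = ẑ
J2: z=[0.0000, 0.0000, 1.0000] o=[-0.5787, 0.3758, 0.0000] → [0.0861, 0.6511, -0.0000, 0.0000, 0.0000, 1.0000]
J3: z=[-0.6691, 0.7431, 0.0000] o=[-0.0585, 0.8442, 0.1300] → [0.1240, 0.1116, 0.2738, -0.6691, 0.7431, 0.0000]
J4: z=[-0.6691, 0.7431, 0.0000] o=[-0.4281, 0.5114, -0.2055] → [0.3733, 0.3361, -0.2237, -0.6691, 0.7431, 0.0000]
J5: z=[0.6789, 0.6113, -0.4067] o=[-0.3677, 0.5658, -0.0228] → [0.0831, -0.3960, -0.4565, 0.6789, 0.6113, -0.4067]
q̇ = J⁺·V = [0.8760, -0.2920, -0.0060, 0.9670, 0.8970]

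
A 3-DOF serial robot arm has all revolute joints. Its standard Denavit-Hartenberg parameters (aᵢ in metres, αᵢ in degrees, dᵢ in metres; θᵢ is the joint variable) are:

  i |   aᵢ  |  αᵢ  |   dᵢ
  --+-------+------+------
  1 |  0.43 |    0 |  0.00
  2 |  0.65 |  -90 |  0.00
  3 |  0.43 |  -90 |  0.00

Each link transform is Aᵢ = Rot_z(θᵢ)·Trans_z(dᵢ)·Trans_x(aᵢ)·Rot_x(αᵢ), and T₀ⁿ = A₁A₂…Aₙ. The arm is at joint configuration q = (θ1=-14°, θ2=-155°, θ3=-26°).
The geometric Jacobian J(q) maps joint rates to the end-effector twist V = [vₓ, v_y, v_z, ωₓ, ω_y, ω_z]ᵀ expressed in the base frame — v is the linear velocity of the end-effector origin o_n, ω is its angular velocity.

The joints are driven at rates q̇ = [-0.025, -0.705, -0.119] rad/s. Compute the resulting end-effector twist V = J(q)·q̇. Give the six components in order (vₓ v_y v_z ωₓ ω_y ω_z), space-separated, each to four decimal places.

o_n = [-0.6002, -0.3018, 0.1885]
J₁: ẑ×o_n = [0.3018, -0.6002, 0.0000], ω = ẑ
J2: z=[0.0000, 0.0000, 1.0000] o=[0.4172, -0.1040, 0.0000] → [0.1978, -1.0174, 0.0000, 0.0000, 0.0000, 1.0000]
J3: z=[0.1908, -0.9816, 0.0000] o=[-0.2208, -0.2281, 0.0000] → [-0.1850, -0.0360, -0.3865, 0.1908, -0.9816, 0.0000]
V = J·q̇ = [-0.1250, 0.7366, 0.0460, -0.0227, 0.1168, -0.7300]

-0.1250 0.7366 0.0460 -0.0227 0.1168 -0.7300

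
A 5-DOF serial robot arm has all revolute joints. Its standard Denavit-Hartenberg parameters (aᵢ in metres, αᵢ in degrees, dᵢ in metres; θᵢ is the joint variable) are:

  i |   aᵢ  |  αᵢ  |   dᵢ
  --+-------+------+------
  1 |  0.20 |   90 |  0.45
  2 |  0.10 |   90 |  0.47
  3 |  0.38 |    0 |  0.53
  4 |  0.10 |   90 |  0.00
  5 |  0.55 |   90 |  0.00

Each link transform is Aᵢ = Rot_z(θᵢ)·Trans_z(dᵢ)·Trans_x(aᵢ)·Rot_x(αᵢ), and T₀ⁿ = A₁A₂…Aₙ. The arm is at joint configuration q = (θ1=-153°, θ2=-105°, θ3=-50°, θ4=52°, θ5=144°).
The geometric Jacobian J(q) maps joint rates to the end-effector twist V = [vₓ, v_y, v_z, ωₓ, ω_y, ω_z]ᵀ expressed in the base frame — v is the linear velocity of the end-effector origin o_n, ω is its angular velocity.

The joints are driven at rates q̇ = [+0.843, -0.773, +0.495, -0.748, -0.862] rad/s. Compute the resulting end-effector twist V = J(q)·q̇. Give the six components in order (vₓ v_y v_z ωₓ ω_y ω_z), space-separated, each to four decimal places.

o_n = [0.4803, 0.4320, 0.6713]
J₁: ẑ×o_n = [-0.4320, 0.4803, 0.0000], ω = ẑ
J2: z=[-0.4540, 0.8910, 0.0000] o=[-0.1782, -0.0908, 0.4500] → [0.1972, 0.1005, -0.8241, -0.4540, 0.8910, 0.0000]
J3: z=[0.8606, 0.4385, 0.2588] o=[-0.3685, 0.3397, 0.3534] → [0.1155, -0.0539, -0.2928, 0.8606, 0.4385, 0.2588]
J4: z=[0.8606, 0.4385, 0.2588] o=[0.2761, 0.3415, 0.2546] → [0.1593, -0.3058, -0.0116, 0.8606, 0.4385, 0.2588]
J5: z=[0.4618, -0.8864, -0.0337] o=[0.2976, 0.3563, 0.1581] → [-0.4523, -0.2431, 0.1969, 0.4618, -0.8864, -0.0337]
V = J·q̇ = [-0.1887, 0.7388, 0.3310, -0.2648, -0.0356, 0.8066]

-0.1887 0.7388 0.3310 -0.2648 -0.0356 0.8066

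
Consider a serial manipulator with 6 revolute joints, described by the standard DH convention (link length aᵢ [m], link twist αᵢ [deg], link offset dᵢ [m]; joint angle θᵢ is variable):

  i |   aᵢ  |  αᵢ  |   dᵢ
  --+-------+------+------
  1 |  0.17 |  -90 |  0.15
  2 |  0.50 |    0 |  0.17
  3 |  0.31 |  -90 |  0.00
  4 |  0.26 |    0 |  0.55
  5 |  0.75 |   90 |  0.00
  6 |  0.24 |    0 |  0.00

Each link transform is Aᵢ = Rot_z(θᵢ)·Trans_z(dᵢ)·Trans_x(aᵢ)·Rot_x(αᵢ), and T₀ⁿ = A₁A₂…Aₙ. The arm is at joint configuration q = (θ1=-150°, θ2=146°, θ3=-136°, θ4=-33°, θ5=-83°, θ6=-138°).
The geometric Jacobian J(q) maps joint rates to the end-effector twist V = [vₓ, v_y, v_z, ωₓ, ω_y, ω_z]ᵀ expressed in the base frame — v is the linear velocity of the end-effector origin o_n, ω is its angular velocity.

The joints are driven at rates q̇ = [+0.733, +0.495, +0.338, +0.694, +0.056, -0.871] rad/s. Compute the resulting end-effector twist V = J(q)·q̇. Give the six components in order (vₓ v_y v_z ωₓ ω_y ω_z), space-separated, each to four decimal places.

o_n = [0.4464, -0.6954, -0.5613]
J₁: ẑ×o_n = [0.6954, 0.4464, -0.0000], ω = ẑ
J2: z=[0.5000, -0.8660, 0.0000] o=[-0.1472, -0.0850, 0.1500] → [0.6160, 0.3556, 0.2089, 0.5000, -0.8660, 0.0000]
J3: z=[0.5000, -0.8660, 0.0000] o=[0.2968, -0.0250, -0.1296] → [0.3738, 0.2158, -0.2056, 0.5000, -0.8660, 0.0000]
J4: z=[0.1504, 0.0868, -0.9848] o=[0.0324, -0.1776, -0.1834] → [-0.5427, -0.3509, -0.1138, 0.1504, 0.0868, -0.9848]
J5: z=[0.1504, 0.0868, -0.9848] o=[-0.0001, -0.3599, -0.7629] → [-0.3129, -0.4700, -0.0892, 0.1504, 0.0868, -0.9848]
J6: z=[0.5474, 0.8222, 0.1561] o=[0.6174, -0.7818, -0.7058] → [0.1054, -0.1058, 0.1879, 0.5474, 0.8222, 0.1561]
V = J·q̇ = [0.4550, 0.3985, -0.2137, 0.0525, -1.3724, -0.1415]

0.4550 0.3985 -0.2137 0.0525 -1.3724 -0.1415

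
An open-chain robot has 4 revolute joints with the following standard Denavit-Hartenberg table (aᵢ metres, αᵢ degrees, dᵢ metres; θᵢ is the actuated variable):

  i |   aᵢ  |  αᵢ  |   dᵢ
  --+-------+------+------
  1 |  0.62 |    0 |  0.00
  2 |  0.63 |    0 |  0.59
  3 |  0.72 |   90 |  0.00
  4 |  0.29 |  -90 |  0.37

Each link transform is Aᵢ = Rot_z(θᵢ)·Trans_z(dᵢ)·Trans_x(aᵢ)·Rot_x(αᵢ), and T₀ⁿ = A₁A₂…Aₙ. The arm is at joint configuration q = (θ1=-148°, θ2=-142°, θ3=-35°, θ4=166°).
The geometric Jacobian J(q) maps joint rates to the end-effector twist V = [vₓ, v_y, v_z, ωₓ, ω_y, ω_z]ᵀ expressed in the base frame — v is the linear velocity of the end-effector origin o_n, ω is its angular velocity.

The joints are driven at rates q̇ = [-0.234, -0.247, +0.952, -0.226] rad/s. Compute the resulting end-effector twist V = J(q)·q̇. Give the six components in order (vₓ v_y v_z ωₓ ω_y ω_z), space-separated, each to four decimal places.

0.2451 0.2977 0.0636 -0.1296 0.1851 0.4710

o_n = [0.2612, 0.2119, 0.6602]
J₁: ẑ×o_n = [-0.2119, 0.2612, 0.0000], ω = ẑ
J2: z=[0.0000, 0.0000, 1.0000] o=[-0.5258, -0.3285, 0.0000] → [-0.5405, 0.7870, 0.0000, 0.0000, 0.0000, 1.0000]
J3: z=[0.0000, 0.0000, 1.0000] o=[-0.3103, 0.2635, 0.5900] → [0.0515, 0.5715, -0.0000, 0.0000, 0.0000, 1.0000]
J4: z=[0.5736, -0.8192, 0.0000] o=[0.2795, 0.6764, 0.5900] → [-0.0575, -0.0402, -0.2814, 0.5736, -0.8192, 0.0000]
V = J·q̇ = [0.2451, 0.2977, 0.0636, -0.1296, 0.1851, 0.4710]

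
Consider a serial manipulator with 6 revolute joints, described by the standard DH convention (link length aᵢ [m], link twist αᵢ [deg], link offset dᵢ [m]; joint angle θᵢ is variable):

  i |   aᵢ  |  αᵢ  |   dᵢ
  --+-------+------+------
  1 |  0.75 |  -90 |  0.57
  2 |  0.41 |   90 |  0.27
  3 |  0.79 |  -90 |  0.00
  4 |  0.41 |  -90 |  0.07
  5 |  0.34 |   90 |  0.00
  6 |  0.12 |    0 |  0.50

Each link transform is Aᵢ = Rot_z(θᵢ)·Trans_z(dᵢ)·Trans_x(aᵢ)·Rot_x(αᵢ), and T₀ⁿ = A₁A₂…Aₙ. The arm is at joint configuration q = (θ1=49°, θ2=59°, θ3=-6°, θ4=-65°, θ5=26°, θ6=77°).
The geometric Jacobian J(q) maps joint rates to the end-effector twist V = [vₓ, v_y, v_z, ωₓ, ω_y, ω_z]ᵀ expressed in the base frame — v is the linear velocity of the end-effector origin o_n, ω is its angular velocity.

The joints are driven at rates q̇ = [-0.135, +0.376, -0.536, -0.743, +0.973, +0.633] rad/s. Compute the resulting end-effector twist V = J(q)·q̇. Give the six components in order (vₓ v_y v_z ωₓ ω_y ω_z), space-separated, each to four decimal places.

o_n = [1.1713, 2.0951, -0.5007]
J₁: ẑ×o_n = [-2.0951, 1.1713, 0.0000], ω = ẑ
J2: z=[-0.7547, 0.6561, 0.0000] o=[0.4920, 0.5660, 0.5700] → [-0.7024, -0.8080, -1.5997, -0.7547, 0.6561, 0.0000]
J3: z=[0.5624, 0.6469, 0.5150] o=[0.4268, 0.9025, 0.2186] → [-1.0795, 0.7879, 0.1890, 0.5624, 0.6469, 0.5150]
J4: z=[-0.7153, 0.6931, -0.0896] o=[0.7546, 1.1538, -0.4549] → [0.0526, -0.0701, -0.9622, -0.7153, 0.6931, -0.0896]
J5: z=[0.1384, 0.0148, -0.9903] o=[0.9854, 1.4978, -0.4175] → [0.5903, -0.1726, 0.0799, 0.1384, 0.0148, -0.9903]
J6: z=[-0.3426, 0.9389, -0.0338] o=[1.3013, 1.6147, -0.3716] → [-0.1049, -0.0398, -0.0425, -0.3426, 0.9389, -0.0338]
V = J·q̇ = [1.0662, -1.0253, 0.0629, -0.1359, -0.0063, -1.3294]

1.0662 -1.0253 0.0629 -0.1359 -0.0063 -1.3294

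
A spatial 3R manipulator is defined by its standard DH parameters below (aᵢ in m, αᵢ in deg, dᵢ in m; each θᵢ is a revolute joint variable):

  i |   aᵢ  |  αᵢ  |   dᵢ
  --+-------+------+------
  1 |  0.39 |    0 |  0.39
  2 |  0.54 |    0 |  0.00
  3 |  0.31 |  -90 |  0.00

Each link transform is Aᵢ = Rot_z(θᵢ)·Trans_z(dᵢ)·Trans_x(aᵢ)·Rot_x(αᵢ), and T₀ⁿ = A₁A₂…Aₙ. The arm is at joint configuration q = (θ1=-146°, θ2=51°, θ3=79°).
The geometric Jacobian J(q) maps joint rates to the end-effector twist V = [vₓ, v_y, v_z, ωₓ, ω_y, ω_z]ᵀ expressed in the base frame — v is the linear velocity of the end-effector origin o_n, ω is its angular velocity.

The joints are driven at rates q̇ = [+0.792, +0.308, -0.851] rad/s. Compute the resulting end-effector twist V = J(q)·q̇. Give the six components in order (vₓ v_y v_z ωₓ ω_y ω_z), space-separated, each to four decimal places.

0.7857 -0.2336 0.0000 0.0000 0.0000 0.2490

o_n = [-0.0724, -0.8415, 0.3900]
J₁: ẑ×o_n = [0.8415, -0.0724, 0.0000], ω = ẑ
J2: z=[0.0000, 0.0000, 1.0000] o=[-0.3233, -0.2181, 0.3900] → [0.6234, 0.2509, -0.0000, 0.0000, 0.0000, 1.0000]
J3: z=[0.0000, 0.0000, 1.0000] o=[-0.3704, -0.7560, 0.3900] → [0.0854, 0.2980, -0.0000, 0.0000, 0.0000, 1.0000]
V = J·q̇ = [0.7857, -0.2336, 0.0000, 0.0000, 0.0000, 0.2490]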